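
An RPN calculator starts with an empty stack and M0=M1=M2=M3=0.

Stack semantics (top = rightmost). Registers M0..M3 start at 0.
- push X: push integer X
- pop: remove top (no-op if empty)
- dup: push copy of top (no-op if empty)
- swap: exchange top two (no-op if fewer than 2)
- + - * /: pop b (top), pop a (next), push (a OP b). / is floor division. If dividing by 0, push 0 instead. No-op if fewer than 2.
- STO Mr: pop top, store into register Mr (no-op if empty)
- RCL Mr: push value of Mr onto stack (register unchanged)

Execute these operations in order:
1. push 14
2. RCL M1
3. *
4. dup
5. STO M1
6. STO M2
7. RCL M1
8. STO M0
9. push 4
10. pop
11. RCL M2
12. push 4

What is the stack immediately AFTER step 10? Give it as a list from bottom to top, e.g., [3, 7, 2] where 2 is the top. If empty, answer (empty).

After op 1 (push 14): stack=[14] mem=[0,0,0,0]
After op 2 (RCL M1): stack=[14,0] mem=[0,0,0,0]
After op 3 (*): stack=[0] mem=[0,0,0,0]
After op 4 (dup): stack=[0,0] mem=[0,0,0,0]
After op 5 (STO M1): stack=[0] mem=[0,0,0,0]
After op 6 (STO M2): stack=[empty] mem=[0,0,0,0]
After op 7 (RCL M1): stack=[0] mem=[0,0,0,0]
After op 8 (STO M0): stack=[empty] mem=[0,0,0,0]
After op 9 (push 4): stack=[4] mem=[0,0,0,0]
After op 10 (pop): stack=[empty] mem=[0,0,0,0]

(empty)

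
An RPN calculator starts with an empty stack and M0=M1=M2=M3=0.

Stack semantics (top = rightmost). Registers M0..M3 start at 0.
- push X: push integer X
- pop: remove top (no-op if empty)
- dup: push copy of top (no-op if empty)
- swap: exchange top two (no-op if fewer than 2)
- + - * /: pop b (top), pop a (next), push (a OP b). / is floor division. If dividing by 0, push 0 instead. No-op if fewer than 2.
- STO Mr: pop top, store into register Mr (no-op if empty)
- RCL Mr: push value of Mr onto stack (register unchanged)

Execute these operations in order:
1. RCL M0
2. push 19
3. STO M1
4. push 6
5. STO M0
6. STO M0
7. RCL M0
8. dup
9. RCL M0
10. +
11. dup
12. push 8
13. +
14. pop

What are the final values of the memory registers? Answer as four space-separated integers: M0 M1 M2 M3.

After op 1 (RCL M0): stack=[0] mem=[0,0,0,0]
After op 2 (push 19): stack=[0,19] mem=[0,0,0,0]
After op 3 (STO M1): stack=[0] mem=[0,19,0,0]
After op 4 (push 6): stack=[0,6] mem=[0,19,0,0]
After op 5 (STO M0): stack=[0] mem=[6,19,0,0]
After op 6 (STO M0): stack=[empty] mem=[0,19,0,0]
After op 7 (RCL M0): stack=[0] mem=[0,19,0,0]
After op 8 (dup): stack=[0,0] mem=[0,19,0,0]
After op 9 (RCL M0): stack=[0,0,0] mem=[0,19,0,0]
After op 10 (+): stack=[0,0] mem=[0,19,0,0]
After op 11 (dup): stack=[0,0,0] mem=[0,19,0,0]
After op 12 (push 8): stack=[0,0,0,8] mem=[0,19,0,0]
After op 13 (+): stack=[0,0,8] mem=[0,19,0,0]
After op 14 (pop): stack=[0,0] mem=[0,19,0,0]

Answer: 0 19 0 0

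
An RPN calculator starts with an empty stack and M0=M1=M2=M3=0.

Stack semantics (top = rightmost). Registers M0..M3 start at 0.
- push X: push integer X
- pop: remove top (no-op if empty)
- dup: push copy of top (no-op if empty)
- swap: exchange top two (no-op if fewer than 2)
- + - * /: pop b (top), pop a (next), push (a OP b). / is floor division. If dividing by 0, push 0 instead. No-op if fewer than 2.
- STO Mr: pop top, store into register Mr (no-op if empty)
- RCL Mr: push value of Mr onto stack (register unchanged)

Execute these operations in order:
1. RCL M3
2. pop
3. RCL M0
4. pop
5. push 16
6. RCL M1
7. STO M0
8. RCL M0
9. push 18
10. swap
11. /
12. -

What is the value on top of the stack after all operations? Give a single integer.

Answer: 16

Derivation:
After op 1 (RCL M3): stack=[0] mem=[0,0,0,0]
After op 2 (pop): stack=[empty] mem=[0,0,0,0]
After op 3 (RCL M0): stack=[0] mem=[0,0,0,0]
After op 4 (pop): stack=[empty] mem=[0,0,0,0]
After op 5 (push 16): stack=[16] mem=[0,0,0,0]
After op 6 (RCL M1): stack=[16,0] mem=[0,0,0,0]
After op 7 (STO M0): stack=[16] mem=[0,0,0,0]
After op 8 (RCL M0): stack=[16,0] mem=[0,0,0,0]
After op 9 (push 18): stack=[16,0,18] mem=[0,0,0,0]
After op 10 (swap): stack=[16,18,0] mem=[0,0,0,0]
After op 11 (/): stack=[16,0] mem=[0,0,0,0]
After op 12 (-): stack=[16] mem=[0,0,0,0]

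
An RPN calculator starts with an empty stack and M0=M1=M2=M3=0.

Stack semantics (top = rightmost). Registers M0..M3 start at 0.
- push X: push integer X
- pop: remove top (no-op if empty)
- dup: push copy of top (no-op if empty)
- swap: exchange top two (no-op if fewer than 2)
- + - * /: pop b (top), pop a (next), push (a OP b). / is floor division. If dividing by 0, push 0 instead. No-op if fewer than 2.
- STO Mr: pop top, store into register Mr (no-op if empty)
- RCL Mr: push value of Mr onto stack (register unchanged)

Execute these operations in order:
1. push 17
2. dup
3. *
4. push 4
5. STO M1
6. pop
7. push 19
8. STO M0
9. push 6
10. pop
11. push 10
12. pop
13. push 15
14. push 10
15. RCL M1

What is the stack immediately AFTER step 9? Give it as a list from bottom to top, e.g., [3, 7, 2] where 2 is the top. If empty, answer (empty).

After op 1 (push 17): stack=[17] mem=[0,0,0,0]
After op 2 (dup): stack=[17,17] mem=[0,0,0,0]
After op 3 (*): stack=[289] mem=[0,0,0,0]
After op 4 (push 4): stack=[289,4] mem=[0,0,0,0]
After op 5 (STO M1): stack=[289] mem=[0,4,0,0]
After op 6 (pop): stack=[empty] mem=[0,4,0,0]
After op 7 (push 19): stack=[19] mem=[0,4,0,0]
After op 8 (STO M0): stack=[empty] mem=[19,4,0,0]
After op 9 (push 6): stack=[6] mem=[19,4,0,0]

[6]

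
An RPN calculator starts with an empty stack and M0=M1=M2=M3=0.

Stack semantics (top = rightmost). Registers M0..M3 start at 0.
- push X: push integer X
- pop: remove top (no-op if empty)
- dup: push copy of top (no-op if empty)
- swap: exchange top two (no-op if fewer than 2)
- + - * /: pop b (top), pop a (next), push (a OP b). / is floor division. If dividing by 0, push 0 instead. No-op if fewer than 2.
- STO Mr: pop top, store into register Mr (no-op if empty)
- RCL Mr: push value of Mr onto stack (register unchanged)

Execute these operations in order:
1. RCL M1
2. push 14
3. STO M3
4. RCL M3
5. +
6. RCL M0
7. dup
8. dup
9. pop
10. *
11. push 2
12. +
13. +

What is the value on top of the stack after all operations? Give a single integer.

After op 1 (RCL M1): stack=[0] mem=[0,0,0,0]
After op 2 (push 14): stack=[0,14] mem=[0,0,0,0]
After op 3 (STO M3): stack=[0] mem=[0,0,0,14]
After op 4 (RCL M3): stack=[0,14] mem=[0,0,0,14]
After op 5 (+): stack=[14] mem=[0,0,0,14]
After op 6 (RCL M0): stack=[14,0] mem=[0,0,0,14]
After op 7 (dup): stack=[14,0,0] mem=[0,0,0,14]
After op 8 (dup): stack=[14,0,0,0] mem=[0,0,0,14]
After op 9 (pop): stack=[14,0,0] mem=[0,0,0,14]
After op 10 (*): stack=[14,0] mem=[0,0,0,14]
After op 11 (push 2): stack=[14,0,2] mem=[0,0,0,14]
After op 12 (+): stack=[14,2] mem=[0,0,0,14]
After op 13 (+): stack=[16] mem=[0,0,0,14]

Answer: 16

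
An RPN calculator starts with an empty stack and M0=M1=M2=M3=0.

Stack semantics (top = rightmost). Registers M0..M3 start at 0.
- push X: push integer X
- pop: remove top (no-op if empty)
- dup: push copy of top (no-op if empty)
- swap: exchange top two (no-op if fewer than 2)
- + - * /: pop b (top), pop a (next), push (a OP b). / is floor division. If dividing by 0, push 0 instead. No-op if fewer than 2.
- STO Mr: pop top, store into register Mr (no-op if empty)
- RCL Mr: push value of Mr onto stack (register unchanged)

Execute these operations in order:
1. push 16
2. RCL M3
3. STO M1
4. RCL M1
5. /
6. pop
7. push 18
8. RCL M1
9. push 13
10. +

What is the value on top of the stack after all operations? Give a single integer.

Answer: 13

Derivation:
After op 1 (push 16): stack=[16] mem=[0,0,0,0]
After op 2 (RCL M3): stack=[16,0] mem=[0,0,0,0]
After op 3 (STO M1): stack=[16] mem=[0,0,0,0]
After op 4 (RCL M1): stack=[16,0] mem=[0,0,0,0]
After op 5 (/): stack=[0] mem=[0,0,0,0]
After op 6 (pop): stack=[empty] mem=[0,0,0,0]
After op 7 (push 18): stack=[18] mem=[0,0,0,0]
After op 8 (RCL M1): stack=[18,0] mem=[0,0,0,0]
After op 9 (push 13): stack=[18,0,13] mem=[0,0,0,0]
After op 10 (+): stack=[18,13] mem=[0,0,0,0]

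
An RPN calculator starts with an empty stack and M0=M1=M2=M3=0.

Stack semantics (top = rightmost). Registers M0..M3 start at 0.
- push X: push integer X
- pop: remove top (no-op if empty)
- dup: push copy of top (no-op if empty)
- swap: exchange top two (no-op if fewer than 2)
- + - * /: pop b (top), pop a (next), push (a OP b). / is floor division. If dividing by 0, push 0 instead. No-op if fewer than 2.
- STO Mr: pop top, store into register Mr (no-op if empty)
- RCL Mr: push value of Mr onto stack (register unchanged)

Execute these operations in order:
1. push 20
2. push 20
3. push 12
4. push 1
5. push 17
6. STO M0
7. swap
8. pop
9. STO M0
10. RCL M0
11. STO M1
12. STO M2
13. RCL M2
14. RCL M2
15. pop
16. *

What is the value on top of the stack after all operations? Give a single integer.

Answer: 400

Derivation:
After op 1 (push 20): stack=[20] mem=[0,0,0,0]
After op 2 (push 20): stack=[20,20] mem=[0,0,0,0]
After op 3 (push 12): stack=[20,20,12] mem=[0,0,0,0]
After op 4 (push 1): stack=[20,20,12,1] mem=[0,0,0,0]
After op 5 (push 17): stack=[20,20,12,1,17] mem=[0,0,0,0]
After op 6 (STO M0): stack=[20,20,12,1] mem=[17,0,0,0]
After op 7 (swap): stack=[20,20,1,12] mem=[17,0,0,0]
After op 8 (pop): stack=[20,20,1] mem=[17,0,0,0]
After op 9 (STO M0): stack=[20,20] mem=[1,0,0,0]
After op 10 (RCL M0): stack=[20,20,1] mem=[1,0,0,0]
After op 11 (STO M1): stack=[20,20] mem=[1,1,0,0]
After op 12 (STO M2): stack=[20] mem=[1,1,20,0]
After op 13 (RCL M2): stack=[20,20] mem=[1,1,20,0]
After op 14 (RCL M2): stack=[20,20,20] mem=[1,1,20,0]
After op 15 (pop): stack=[20,20] mem=[1,1,20,0]
After op 16 (*): stack=[400] mem=[1,1,20,0]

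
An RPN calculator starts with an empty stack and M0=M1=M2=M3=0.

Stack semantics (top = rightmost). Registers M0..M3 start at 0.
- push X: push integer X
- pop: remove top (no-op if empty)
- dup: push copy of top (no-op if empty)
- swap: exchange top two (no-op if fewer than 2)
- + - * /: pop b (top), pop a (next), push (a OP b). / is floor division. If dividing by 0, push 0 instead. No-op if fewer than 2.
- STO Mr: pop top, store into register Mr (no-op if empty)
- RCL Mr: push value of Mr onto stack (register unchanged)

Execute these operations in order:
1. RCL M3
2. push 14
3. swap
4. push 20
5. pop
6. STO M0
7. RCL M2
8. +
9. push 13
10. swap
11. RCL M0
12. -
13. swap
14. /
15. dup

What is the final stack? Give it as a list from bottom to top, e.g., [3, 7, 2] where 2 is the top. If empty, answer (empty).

Answer: [1, 1]

Derivation:
After op 1 (RCL M3): stack=[0] mem=[0,0,0,0]
After op 2 (push 14): stack=[0,14] mem=[0,0,0,0]
After op 3 (swap): stack=[14,0] mem=[0,0,0,0]
After op 4 (push 20): stack=[14,0,20] mem=[0,0,0,0]
After op 5 (pop): stack=[14,0] mem=[0,0,0,0]
After op 6 (STO M0): stack=[14] mem=[0,0,0,0]
After op 7 (RCL M2): stack=[14,0] mem=[0,0,0,0]
After op 8 (+): stack=[14] mem=[0,0,0,0]
After op 9 (push 13): stack=[14,13] mem=[0,0,0,0]
After op 10 (swap): stack=[13,14] mem=[0,0,0,0]
After op 11 (RCL M0): stack=[13,14,0] mem=[0,0,0,0]
After op 12 (-): stack=[13,14] mem=[0,0,0,0]
After op 13 (swap): stack=[14,13] mem=[0,0,0,0]
After op 14 (/): stack=[1] mem=[0,0,0,0]
After op 15 (dup): stack=[1,1] mem=[0,0,0,0]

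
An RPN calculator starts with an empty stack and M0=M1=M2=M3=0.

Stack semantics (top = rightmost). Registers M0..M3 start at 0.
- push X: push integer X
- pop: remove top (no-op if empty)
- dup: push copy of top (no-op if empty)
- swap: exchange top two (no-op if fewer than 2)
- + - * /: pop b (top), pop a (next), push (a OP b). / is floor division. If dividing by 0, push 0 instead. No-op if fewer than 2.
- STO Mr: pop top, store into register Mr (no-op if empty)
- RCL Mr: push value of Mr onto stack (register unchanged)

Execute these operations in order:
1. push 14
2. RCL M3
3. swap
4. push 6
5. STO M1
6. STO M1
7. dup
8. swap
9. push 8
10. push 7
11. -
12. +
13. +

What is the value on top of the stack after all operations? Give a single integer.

After op 1 (push 14): stack=[14] mem=[0,0,0,0]
After op 2 (RCL M3): stack=[14,0] mem=[0,0,0,0]
After op 3 (swap): stack=[0,14] mem=[0,0,0,0]
After op 4 (push 6): stack=[0,14,6] mem=[0,0,0,0]
After op 5 (STO M1): stack=[0,14] mem=[0,6,0,0]
After op 6 (STO M1): stack=[0] mem=[0,14,0,0]
After op 7 (dup): stack=[0,0] mem=[0,14,0,0]
After op 8 (swap): stack=[0,0] mem=[0,14,0,0]
After op 9 (push 8): stack=[0,0,8] mem=[0,14,0,0]
After op 10 (push 7): stack=[0,0,8,7] mem=[0,14,0,0]
After op 11 (-): stack=[0,0,1] mem=[0,14,0,0]
After op 12 (+): stack=[0,1] mem=[0,14,0,0]
After op 13 (+): stack=[1] mem=[0,14,0,0]

Answer: 1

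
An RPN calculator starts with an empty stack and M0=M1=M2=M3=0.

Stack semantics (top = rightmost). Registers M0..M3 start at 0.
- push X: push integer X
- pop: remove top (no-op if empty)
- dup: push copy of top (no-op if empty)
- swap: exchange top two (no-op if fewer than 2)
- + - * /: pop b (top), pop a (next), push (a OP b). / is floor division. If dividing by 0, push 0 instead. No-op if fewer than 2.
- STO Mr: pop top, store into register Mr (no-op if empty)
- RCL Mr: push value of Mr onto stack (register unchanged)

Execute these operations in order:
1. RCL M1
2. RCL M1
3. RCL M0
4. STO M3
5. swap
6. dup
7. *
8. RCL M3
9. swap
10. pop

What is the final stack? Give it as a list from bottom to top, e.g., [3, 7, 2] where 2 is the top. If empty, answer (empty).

Answer: [0, 0]

Derivation:
After op 1 (RCL M1): stack=[0] mem=[0,0,0,0]
After op 2 (RCL M1): stack=[0,0] mem=[0,0,0,0]
After op 3 (RCL M0): stack=[0,0,0] mem=[0,0,0,0]
After op 4 (STO M3): stack=[0,0] mem=[0,0,0,0]
After op 5 (swap): stack=[0,0] mem=[0,0,0,0]
After op 6 (dup): stack=[0,0,0] mem=[0,0,0,0]
After op 7 (*): stack=[0,0] mem=[0,0,0,0]
After op 8 (RCL M3): stack=[0,0,0] mem=[0,0,0,0]
After op 9 (swap): stack=[0,0,0] mem=[0,0,0,0]
After op 10 (pop): stack=[0,0] mem=[0,0,0,0]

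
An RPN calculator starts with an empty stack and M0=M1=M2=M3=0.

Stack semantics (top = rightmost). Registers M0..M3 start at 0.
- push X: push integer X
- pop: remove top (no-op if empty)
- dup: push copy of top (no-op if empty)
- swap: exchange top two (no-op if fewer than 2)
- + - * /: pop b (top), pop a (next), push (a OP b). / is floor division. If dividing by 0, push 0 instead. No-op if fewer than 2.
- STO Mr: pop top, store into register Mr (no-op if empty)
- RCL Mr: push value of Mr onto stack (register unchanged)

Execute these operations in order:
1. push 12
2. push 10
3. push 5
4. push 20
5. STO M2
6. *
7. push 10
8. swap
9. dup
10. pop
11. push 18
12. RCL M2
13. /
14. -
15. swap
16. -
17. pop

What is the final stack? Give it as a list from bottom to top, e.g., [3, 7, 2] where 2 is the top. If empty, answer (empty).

After op 1 (push 12): stack=[12] mem=[0,0,0,0]
After op 2 (push 10): stack=[12,10] mem=[0,0,0,0]
After op 3 (push 5): stack=[12,10,5] mem=[0,0,0,0]
After op 4 (push 20): stack=[12,10,5,20] mem=[0,0,0,0]
After op 5 (STO M2): stack=[12,10,5] mem=[0,0,20,0]
After op 6 (*): stack=[12,50] mem=[0,0,20,0]
After op 7 (push 10): stack=[12,50,10] mem=[0,0,20,0]
After op 8 (swap): stack=[12,10,50] mem=[0,0,20,0]
After op 9 (dup): stack=[12,10,50,50] mem=[0,0,20,0]
After op 10 (pop): stack=[12,10,50] mem=[0,0,20,0]
After op 11 (push 18): stack=[12,10,50,18] mem=[0,0,20,0]
After op 12 (RCL M2): stack=[12,10,50,18,20] mem=[0,0,20,0]
After op 13 (/): stack=[12,10,50,0] mem=[0,0,20,0]
After op 14 (-): stack=[12,10,50] mem=[0,0,20,0]
After op 15 (swap): stack=[12,50,10] mem=[0,0,20,0]
After op 16 (-): stack=[12,40] mem=[0,0,20,0]
After op 17 (pop): stack=[12] mem=[0,0,20,0]

Answer: [12]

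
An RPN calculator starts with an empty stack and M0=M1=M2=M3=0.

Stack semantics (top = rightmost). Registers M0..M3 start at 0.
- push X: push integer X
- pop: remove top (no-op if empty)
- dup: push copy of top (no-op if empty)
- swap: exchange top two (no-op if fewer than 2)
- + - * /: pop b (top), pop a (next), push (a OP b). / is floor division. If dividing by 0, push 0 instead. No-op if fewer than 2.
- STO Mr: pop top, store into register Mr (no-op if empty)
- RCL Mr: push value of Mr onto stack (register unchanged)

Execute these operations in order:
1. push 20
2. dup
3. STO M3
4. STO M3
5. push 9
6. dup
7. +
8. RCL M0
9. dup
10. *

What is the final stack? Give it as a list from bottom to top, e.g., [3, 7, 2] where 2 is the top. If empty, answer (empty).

Answer: [18, 0]

Derivation:
After op 1 (push 20): stack=[20] mem=[0,0,0,0]
After op 2 (dup): stack=[20,20] mem=[0,0,0,0]
After op 3 (STO M3): stack=[20] mem=[0,0,0,20]
After op 4 (STO M3): stack=[empty] mem=[0,0,0,20]
After op 5 (push 9): stack=[9] mem=[0,0,0,20]
After op 6 (dup): stack=[9,9] mem=[0,0,0,20]
After op 7 (+): stack=[18] mem=[0,0,0,20]
After op 8 (RCL M0): stack=[18,0] mem=[0,0,0,20]
After op 9 (dup): stack=[18,0,0] mem=[0,0,0,20]
After op 10 (*): stack=[18,0] mem=[0,0,0,20]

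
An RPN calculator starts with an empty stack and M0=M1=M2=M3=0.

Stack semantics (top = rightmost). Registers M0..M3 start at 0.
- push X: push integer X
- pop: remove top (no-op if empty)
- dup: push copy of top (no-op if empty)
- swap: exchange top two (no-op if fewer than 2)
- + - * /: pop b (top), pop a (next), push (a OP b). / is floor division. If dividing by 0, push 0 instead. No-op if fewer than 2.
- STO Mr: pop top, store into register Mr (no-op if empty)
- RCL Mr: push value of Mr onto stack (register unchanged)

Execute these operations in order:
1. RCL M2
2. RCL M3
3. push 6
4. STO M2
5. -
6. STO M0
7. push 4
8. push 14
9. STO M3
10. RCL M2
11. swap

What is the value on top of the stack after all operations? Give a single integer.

Answer: 4

Derivation:
After op 1 (RCL M2): stack=[0] mem=[0,0,0,0]
After op 2 (RCL M3): stack=[0,0] mem=[0,0,0,0]
After op 3 (push 6): stack=[0,0,6] mem=[0,0,0,0]
After op 4 (STO M2): stack=[0,0] mem=[0,0,6,0]
After op 5 (-): stack=[0] mem=[0,0,6,0]
After op 6 (STO M0): stack=[empty] mem=[0,0,6,0]
After op 7 (push 4): stack=[4] mem=[0,0,6,0]
After op 8 (push 14): stack=[4,14] mem=[0,0,6,0]
After op 9 (STO M3): stack=[4] mem=[0,0,6,14]
After op 10 (RCL M2): stack=[4,6] mem=[0,0,6,14]
After op 11 (swap): stack=[6,4] mem=[0,0,6,14]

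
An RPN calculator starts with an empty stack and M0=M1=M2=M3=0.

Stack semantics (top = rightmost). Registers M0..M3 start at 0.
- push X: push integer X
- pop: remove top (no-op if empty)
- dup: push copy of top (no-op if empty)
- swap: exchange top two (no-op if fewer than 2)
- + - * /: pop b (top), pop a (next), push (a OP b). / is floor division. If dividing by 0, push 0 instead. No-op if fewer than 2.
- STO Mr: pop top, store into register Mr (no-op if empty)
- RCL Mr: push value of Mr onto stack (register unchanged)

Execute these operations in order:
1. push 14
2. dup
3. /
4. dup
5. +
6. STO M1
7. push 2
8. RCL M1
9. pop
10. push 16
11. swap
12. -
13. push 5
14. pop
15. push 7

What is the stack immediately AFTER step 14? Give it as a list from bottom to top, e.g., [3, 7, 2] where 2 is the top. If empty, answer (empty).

After op 1 (push 14): stack=[14] mem=[0,0,0,0]
After op 2 (dup): stack=[14,14] mem=[0,0,0,0]
After op 3 (/): stack=[1] mem=[0,0,0,0]
After op 4 (dup): stack=[1,1] mem=[0,0,0,0]
After op 5 (+): stack=[2] mem=[0,0,0,0]
After op 6 (STO M1): stack=[empty] mem=[0,2,0,0]
After op 7 (push 2): stack=[2] mem=[0,2,0,0]
After op 8 (RCL M1): stack=[2,2] mem=[0,2,0,0]
After op 9 (pop): stack=[2] mem=[0,2,0,0]
After op 10 (push 16): stack=[2,16] mem=[0,2,0,0]
After op 11 (swap): stack=[16,2] mem=[0,2,0,0]
After op 12 (-): stack=[14] mem=[0,2,0,0]
After op 13 (push 5): stack=[14,5] mem=[0,2,0,0]
After op 14 (pop): stack=[14] mem=[0,2,0,0]

[14]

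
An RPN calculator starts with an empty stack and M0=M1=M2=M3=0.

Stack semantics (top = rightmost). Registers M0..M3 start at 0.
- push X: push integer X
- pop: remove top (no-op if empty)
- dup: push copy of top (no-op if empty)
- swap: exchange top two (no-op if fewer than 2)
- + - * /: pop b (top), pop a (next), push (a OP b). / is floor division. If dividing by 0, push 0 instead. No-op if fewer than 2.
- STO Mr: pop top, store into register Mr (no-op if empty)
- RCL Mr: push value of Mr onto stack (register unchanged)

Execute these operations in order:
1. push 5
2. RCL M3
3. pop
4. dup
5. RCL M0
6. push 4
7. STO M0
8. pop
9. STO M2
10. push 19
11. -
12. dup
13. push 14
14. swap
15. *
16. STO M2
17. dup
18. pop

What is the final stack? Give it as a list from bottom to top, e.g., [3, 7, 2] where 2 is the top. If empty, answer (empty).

After op 1 (push 5): stack=[5] mem=[0,0,0,0]
After op 2 (RCL M3): stack=[5,0] mem=[0,0,0,0]
After op 3 (pop): stack=[5] mem=[0,0,0,0]
After op 4 (dup): stack=[5,5] mem=[0,0,0,0]
After op 5 (RCL M0): stack=[5,5,0] mem=[0,0,0,0]
After op 6 (push 4): stack=[5,5,0,4] mem=[0,0,0,0]
After op 7 (STO M0): stack=[5,5,0] mem=[4,0,0,0]
After op 8 (pop): stack=[5,5] mem=[4,0,0,0]
After op 9 (STO M2): stack=[5] mem=[4,0,5,0]
After op 10 (push 19): stack=[5,19] mem=[4,0,5,0]
After op 11 (-): stack=[-14] mem=[4,0,5,0]
After op 12 (dup): stack=[-14,-14] mem=[4,0,5,0]
After op 13 (push 14): stack=[-14,-14,14] mem=[4,0,5,0]
After op 14 (swap): stack=[-14,14,-14] mem=[4,0,5,0]
After op 15 (*): stack=[-14,-196] mem=[4,0,5,0]
After op 16 (STO M2): stack=[-14] mem=[4,0,-196,0]
After op 17 (dup): stack=[-14,-14] mem=[4,0,-196,0]
After op 18 (pop): stack=[-14] mem=[4,0,-196,0]

Answer: [-14]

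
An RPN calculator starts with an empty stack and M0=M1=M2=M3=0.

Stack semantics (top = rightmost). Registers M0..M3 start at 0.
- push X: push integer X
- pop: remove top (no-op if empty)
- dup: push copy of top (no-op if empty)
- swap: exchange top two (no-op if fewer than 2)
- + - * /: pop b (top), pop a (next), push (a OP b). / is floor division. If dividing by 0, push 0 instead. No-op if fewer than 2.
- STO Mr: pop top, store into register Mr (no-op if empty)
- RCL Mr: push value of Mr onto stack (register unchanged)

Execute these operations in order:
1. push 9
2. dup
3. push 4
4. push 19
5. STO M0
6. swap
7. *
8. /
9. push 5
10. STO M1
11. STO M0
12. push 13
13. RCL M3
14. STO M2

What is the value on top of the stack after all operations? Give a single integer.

After op 1 (push 9): stack=[9] mem=[0,0,0,0]
After op 2 (dup): stack=[9,9] mem=[0,0,0,0]
After op 3 (push 4): stack=[9,9,4] mem=[0,0,0,0]
After op 4 (push 19): stack=[9,9,4,19] mem=[0,0,0,0]
After op 5 (STO M0): stack=[9,9,4] mem=[19,0,0,0]
After op 6 (swap): stack=[9,4,9] mem=[19,0,0,0]
After op 7 (*): stack=[9,36] mem=[19,0,0,0]
After op 8 (/): stack=[0] mem=[19,0,0,0]
After op 9 (push 5): stack=[0,5] mem=[19,0,0,0]
After op 10 (STO M1): stack=[0] mem=[19,5,0,0]
After op 11 (STO M0): stack=[empty] mem=[0,5,0,0]
After op 12 (push 13): stack=[13] mem=[0,5,0,0]
After op 13 (RCL M3): stack=[13,0] mem=[0,5,0,0]
After op 14 (STO M2): stack=[13] mem=[0,5,0,0]

Answer: 13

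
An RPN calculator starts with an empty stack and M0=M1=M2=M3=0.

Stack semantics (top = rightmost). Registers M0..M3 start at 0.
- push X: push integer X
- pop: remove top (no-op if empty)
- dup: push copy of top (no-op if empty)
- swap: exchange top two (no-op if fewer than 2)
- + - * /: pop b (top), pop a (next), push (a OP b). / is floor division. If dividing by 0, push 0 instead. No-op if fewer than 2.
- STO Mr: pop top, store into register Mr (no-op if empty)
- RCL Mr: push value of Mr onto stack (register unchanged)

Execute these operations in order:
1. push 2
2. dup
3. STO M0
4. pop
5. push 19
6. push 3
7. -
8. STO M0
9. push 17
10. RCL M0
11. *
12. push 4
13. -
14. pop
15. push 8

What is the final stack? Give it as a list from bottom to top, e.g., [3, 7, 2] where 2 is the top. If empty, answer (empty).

After op 1 (push 2): stack=[2] mem=[0,0,0,0]
After op 2 (dup): stack=[2,2] mem=[0,0,0,0]
After op 3 (STO M0): stack=[2] mem=[2,0,0,0]
After op 4 (pop): stack=[empty] mem=[2,0,0,0]
After op 5 (push 19): stack=[19] mem=[2,0,0,0]
After op 6 (push 3): stack=[19,3] mem=[2,0,0,0]
After op 7 (-): stack=[16] mem=[2,0,0,0]
After op 8 (STO M0): stack=[empty] mem=[16,0,0,0]
After op 9 (push 17): stack=[17] mem=[16,0,0,0]
After op 10 (RCL M0): stack=[17,16] mem=[16,0,0,0]
After op 11 (*): stack=[272] mem=[16,0,0,0]
After op 12 (push 4): stack=[272,4] mem=[16,0,0,0]
After op 13 (-): stack=[268] mem=[16,0,0,0]
After op 14 (pop): stack=[empty] mem=[16,0,0,0]
After op 15 (push 8): stack=[8] mem=[16,0,0,0]

Answer: [8]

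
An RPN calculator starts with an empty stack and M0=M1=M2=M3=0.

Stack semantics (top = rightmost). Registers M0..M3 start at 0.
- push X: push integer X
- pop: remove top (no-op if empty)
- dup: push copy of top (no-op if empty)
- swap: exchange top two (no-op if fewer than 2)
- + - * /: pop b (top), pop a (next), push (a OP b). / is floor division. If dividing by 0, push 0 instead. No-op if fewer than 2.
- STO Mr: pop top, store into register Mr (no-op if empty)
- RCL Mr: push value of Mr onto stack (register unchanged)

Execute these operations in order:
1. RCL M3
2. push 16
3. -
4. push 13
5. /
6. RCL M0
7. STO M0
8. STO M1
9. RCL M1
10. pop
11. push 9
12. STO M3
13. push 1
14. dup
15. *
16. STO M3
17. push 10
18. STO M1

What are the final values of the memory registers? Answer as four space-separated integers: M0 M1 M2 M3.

Answer: 0 10 0 1

Derivation:
After op 1 (RCL M3): stack=[0] mem=[0,0,0,0]
After op 2 (push 16): stack=[0,16] mem=[0,0,0,0]
After op 3 (-): stack=[-16] mem=[0,0,0,0]
After op 4 (push 13): stack=[-16,13] mem=[0,0,0,0]
After op 5 (/): stack=[-2] mem=[0,0,0,0]
After op 6 (RCL M0): stack=[-2,0] mem=[0,0,0,0]
After op 7 (STO M0): stack=[-2] mem=[0,0,0,0]
After op 8 (STO M1): stack=[empty] mem=[0,-2,0,0]
After op 9 (RCL M1): stack=[-2] mem=[0,-2,0,0]
After op 10 (pop): stack=[empty] mem=[0,-2,0,0]
After op 11 (push 9): stack=[9] mem=[0,-2,0,0]
After op 12 (STO M3): stack=[empty] mem=[0,-2,0,9]
After op 13 (push 1): stack=[1] mem=[0,-2,0,9]
After op 14 (dup): stack=[1,1] mem=[0,-2,0,9]
After op 15 (*): stack=[1] mem=[0,-2,0,9]
After op 16 (STO M3): stack=[empty] mem=[0,-2,0,1]
After op 17 (push 10): stack=[10] mem=[0,-2,0,1]
After op 18 (STO M1): stack=[empty] mem=[0,10,0,1]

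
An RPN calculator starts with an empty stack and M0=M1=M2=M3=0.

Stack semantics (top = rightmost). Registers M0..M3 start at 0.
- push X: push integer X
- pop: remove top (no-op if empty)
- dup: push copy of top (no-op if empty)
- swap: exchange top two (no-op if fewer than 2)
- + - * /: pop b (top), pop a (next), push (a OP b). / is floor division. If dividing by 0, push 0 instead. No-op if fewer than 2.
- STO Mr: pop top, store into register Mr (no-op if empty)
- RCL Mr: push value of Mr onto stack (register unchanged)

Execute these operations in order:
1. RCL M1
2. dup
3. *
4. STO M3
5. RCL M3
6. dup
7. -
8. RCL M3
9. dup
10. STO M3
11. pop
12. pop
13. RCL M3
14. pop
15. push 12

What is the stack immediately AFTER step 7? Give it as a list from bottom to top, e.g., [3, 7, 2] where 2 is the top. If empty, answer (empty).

After op 1 (RCL M1): stack=[0] mem=[0,0,0,0]
After op 2 (dup): stack=[0,0] mem=[0,0,0,0]
After op 3 (*): stack=[0] mem=[0,0,0,0]
After op 4 (STO M3): stack=[empty] mem=[0,0,0,0]
After op 5 (RCL M3): stack=[0] mem=[0,0,0,0]
After op 6 (dup): stack=[0,0] mem=[0,0,0,0]
After op 7 (-): stack=[0] mem=[0,0,0,0]

[0]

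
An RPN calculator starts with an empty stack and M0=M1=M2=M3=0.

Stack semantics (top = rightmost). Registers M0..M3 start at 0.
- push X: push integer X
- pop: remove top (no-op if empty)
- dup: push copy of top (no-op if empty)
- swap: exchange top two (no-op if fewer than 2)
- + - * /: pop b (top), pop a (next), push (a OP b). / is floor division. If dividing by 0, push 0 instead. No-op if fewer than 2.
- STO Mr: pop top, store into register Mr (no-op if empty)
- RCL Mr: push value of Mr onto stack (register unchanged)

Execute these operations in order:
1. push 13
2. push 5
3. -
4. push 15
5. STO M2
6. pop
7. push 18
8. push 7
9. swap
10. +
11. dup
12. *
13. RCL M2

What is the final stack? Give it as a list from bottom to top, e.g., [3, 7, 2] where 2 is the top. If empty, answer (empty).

Answer: [625, 15]

Derivation:
After op 1 (push 13): stack=[13] mem=[0,0,0,0]
After op 2 (push 5): stack=[13,5] mem=[0,0,0,0]
After op 3 (-): stack=[8] mem=[0,0,0,0]
After op 4 (push 15): stack=[8,15] mem=[0,0,0,0]
After op 5 (STO M2): stack=[8] mem=[0,0,15,0]
After op 6 (pop): stack=[empty] mem=[0,0,15,0]
After op 7 (push 18): stack=[18] mem=[0,0,15,0]
After op 8 (push 7): stack=[18,7] mem=[0,0,15,0]
After op 9 (swap): stack=[7,18] mem=[0,0,15,0]
After op 10 (+): stack=[25] mem=[0,0,15,0]
After op 11 (dup): stack=[25,25] mem=[0,0,15,0]
After op 12 (*): stack=[625] mem=[0,0,15,0]
After op 13 (RCL M2): stack=[625,15] mem=[0,0,15,0]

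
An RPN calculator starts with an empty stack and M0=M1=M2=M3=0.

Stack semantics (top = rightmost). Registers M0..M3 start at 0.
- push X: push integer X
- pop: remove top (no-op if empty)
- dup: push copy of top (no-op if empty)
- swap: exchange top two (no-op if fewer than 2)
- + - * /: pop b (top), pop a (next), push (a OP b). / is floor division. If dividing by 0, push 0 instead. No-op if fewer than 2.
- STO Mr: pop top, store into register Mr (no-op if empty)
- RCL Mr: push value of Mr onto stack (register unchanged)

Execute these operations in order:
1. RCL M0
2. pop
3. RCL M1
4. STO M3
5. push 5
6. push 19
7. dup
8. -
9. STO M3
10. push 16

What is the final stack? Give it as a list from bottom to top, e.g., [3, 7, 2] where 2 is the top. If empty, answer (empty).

Answer: [5, 16]

Derivation:
After op 1 (RCL M0): stack=[0] mem=[0,0,0,0]
After op 2 (pop): stack=[empty] mem=[0,0,0,0]
After op 3 (RCL M1): stack=[0] mem=[0,0,0,0]
After op 4 (STO M3): stack=[empty] mem=[0,0,0,0]
After op 5 (push 5): stack=[5] mem=[0,0,0,0]
After op 6 (push 19): stack=[5,19] mem=[0,0,0,0]
After op 7 (dup): stack=[5,19,19] mem=[0,0,0,0]
After op 8 (-): stack=[5,0] mem=[0,0,0,0]
After op 9 (STO M3): stack=[5] mem=[0,0,0,0]
After op 10 (push 16): stack=[5,16] mem=[0,0,0,0]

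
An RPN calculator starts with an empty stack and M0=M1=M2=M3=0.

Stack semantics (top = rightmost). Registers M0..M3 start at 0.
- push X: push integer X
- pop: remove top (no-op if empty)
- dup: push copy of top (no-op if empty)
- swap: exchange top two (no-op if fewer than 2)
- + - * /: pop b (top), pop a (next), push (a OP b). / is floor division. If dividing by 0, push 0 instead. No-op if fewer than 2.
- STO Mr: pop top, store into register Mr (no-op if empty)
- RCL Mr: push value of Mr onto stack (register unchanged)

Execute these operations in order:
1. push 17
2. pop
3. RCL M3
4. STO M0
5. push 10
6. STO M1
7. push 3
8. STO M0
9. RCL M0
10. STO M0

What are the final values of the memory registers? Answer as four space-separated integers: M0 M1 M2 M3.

Answer: 3 10 0 0

Derivation:
After op 1 (push 17): stack=[17] mem=[0,0,0,0]
After op 2 (pop): stack=[empty] mem=[0,0,0,0]
After op 3 (RCL M3): stack=[0] mem=[0,0,0,0]
After op 4 (STO M0): stack=[empty] mem=[0,0,0,0]
After op 5 (push 10): stack=[10] mem=[0,0,0,0]
After op 6 (STO M1): stack=[empty] mem=[0,10,0,0]
After op 7 (push 3): stack=[3] mem=[0,10,0,0]
After op 8 (STO M0): stack=[empty] mem=[3,10,0,0]
After op 9 (RCL M0): stack=[3] mem=[3,10,0,0]
After op 10 (STO M0): stack=[empty] mem=[3,10,0,0]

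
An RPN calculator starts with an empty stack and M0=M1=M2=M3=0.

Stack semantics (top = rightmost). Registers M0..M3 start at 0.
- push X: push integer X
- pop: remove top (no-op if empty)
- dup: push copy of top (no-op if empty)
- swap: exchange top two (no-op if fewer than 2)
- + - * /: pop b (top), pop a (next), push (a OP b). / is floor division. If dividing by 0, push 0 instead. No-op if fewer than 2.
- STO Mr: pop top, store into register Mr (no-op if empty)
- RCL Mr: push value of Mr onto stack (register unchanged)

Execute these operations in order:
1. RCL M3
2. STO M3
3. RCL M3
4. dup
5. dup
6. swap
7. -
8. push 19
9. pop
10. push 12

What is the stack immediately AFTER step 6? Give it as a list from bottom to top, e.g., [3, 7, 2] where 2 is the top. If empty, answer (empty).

After op 1 (RCL M3): stack=[0] mem=[0,0,0,0]
After op 2 (STO M3): stack=[empty] mem=[0,0,0,0]
After op 3 (RCL M3): stack=[0] mem=[0,0,0,0]
After op 4 (dup): stack=[0,0] mem=[0,0,0,0]
After op 5 (dup): stack=[0,0,0] mem=[0,0,0,0]
After op 6 (swap): stack=[0,0,0] mem=[0,0,0,0]

[0, 0, 0]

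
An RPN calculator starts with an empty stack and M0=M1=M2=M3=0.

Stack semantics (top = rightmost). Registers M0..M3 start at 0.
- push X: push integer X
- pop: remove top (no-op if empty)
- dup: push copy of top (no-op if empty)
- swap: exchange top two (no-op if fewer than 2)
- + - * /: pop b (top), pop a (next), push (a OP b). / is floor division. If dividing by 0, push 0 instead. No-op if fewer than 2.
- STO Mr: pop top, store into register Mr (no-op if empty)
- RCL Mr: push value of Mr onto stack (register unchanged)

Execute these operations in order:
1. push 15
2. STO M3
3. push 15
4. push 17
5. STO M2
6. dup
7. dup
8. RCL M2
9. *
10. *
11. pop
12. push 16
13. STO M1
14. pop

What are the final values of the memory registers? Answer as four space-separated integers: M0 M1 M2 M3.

Answer: 0 16 17 15

Derivation:
After op 1 (push 15): stack=[15] mem=[0,0,0,0]
After op 2 (STO M3): stack=[empty] mem=[0,0,0,15]
After op 3 (push 15): stack=[15] mem=[0,0,0,15]
After op 4 (push 17): stack=[15,17] mem=[0,0,0,15]
After op 5 (STO M2): stack=[15] mem=[0,0,17,15]
After op 6 (dup): stack=[15,15] mem=[0,0,17,15]
After op 7 (dup): stack=[15,15,15] mem=[0,0,17,15]
After op 8 (RCL M2): stack=[15,15,15,17] mem=[0,0,17,15]
After op 9 (*): stack=[15,15,255] mem=[0,0,17,15]
After op 10 (*): stack=[15,3825] mem=[0,0,17,15]
After op 11 (pop): stack=[15] mem=[0,0,17,15]
After op 12 (push 16): stack=[15,16] mem=[0,0,17,15]
After op 13 (STO M1): stack=[15] mem=[0,16,17,15]
After op 14 (pop): stack=[empty] mem=[0,16,17,15]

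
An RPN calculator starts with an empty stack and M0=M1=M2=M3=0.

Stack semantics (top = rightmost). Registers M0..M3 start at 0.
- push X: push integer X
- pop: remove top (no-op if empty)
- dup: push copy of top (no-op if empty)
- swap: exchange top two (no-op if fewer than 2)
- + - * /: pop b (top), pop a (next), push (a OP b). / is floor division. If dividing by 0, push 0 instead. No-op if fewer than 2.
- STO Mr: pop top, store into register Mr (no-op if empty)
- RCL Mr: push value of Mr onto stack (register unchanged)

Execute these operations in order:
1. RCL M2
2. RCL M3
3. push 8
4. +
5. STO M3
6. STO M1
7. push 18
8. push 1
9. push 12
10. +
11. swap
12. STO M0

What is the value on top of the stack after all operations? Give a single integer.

After op 1 (RCL M2): stack=[0] mem=[0,0,0,0]
After op 2 (RCL M3): stack=[0,0] mem=[0,0,0,0]
After op 3 (push 8): stack=[0,0,8] mem=[0,0,0,0]
After op 4 (+): stack=[0,8] mem=[0,0,0,0]
After op 5 (STO M3): stack=[0] mem=[0,0,0,8]
After op 6 (STO M1): stack=[empty] mem=[0,0,0,8]
After op 7 (push 18): stack=[18] mem=[0,0,0,8]
After op 8 (push 1): stack=[18,1] mem=[0,0,0,8]
After op 9 (push 12): stack=[18,1,12] mem=[0,0,0,8]
After op 10 (+): stack=[18,13] mem=[0,0,0,8]
After op 11 (swap): stack=[13,18] mem=[0,0,0,8]
After op 12 (STO M0): stack=[13] mem=[18,0,0,8]

Answer: 13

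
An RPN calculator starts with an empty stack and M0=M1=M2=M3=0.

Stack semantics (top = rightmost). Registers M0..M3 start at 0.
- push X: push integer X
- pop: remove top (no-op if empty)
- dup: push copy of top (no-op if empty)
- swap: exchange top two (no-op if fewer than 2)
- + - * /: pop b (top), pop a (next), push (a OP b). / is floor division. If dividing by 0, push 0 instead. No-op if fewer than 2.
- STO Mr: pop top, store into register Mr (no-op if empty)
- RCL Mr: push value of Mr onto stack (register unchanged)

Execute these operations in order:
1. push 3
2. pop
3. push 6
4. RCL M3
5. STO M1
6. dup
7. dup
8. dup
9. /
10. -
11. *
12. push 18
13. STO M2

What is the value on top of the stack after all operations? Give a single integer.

After op 1 (push 3): stack=[3] mem=[0,0,0,0]
After op 2 (pop): stack=[empty] mem=[0,0,0,0]
After op 3 (push 6): stack=[6] mem=[0,0,0,0]
After op 4 (RCL M3): stack=[6,0] mem=[0,0,0,0]
After op 5 (STO M1): stack=[6] mem=[0,0,0,0]
After op 6 (dup): stack=[6,6] mem=[0,0,0,0]
After op 7 (dup): stack=[6,6,6] mem=[0,0,0,0]
After op 8 (dup): stack=[6,6,6,6] mem=[0,0,0,0]
After op 9 (/): stack=[6,6,1] mem=[0,0,0,0]
After op 10 (-): stack=[6,5] mem=[0,0,0,0]
After op 11 (*): stack=[30] mem=[0,0,0,0]
After op 12 (push 18): stack=[30,18] mem=[0,0,0,0]
After op 13 (STO M2): stack=[30] mem=[0,0,18,0]

Answer: 30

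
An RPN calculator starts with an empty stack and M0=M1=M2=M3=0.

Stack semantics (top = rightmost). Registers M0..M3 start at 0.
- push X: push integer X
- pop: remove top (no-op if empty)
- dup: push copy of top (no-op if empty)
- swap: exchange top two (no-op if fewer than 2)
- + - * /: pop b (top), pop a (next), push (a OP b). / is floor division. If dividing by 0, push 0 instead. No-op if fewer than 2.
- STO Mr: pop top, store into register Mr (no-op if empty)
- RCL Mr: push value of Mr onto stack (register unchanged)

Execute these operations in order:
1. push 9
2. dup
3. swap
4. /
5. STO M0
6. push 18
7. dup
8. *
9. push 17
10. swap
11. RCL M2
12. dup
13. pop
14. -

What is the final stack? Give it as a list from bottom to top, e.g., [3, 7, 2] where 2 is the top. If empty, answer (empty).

Answer: [17, 324]

Derivation:
After op 1 (push 9): stack=[9] mem=[0,0,0,0]
After op 2 (dup): stack=[9,9] mem=[0,0,0,0]
After op 3 (swap): stack=[9,9] mem=[0,0,0,0]
After op 4 (/): stack=[1] mem=[0,0,0,0]
After op 5 (STO M0): stack=[empty] mem=[1,0,0,0]
After op 6 (push 18): stack=[18] mem=[1,0,0,0]
After op 7 (dup): stack=[18,18] mem=[1,0,0,0]
After op 8 (*): stack=[324] mem=[1,0,0,0]
After op 9 (push 17): stack=[324,17] mem=[1,0,0,0]
After op 10 (swap): stack=[17,324] mem=[1,0,0,0]
After op 11 (RCL M2): stack=[17,324,0] mem=[1,0,0,0]
After op 12 (dup): stack=[17,324,0,0] mem=[1,0,0,0]
After op 13 (pop): stack=[17,324,0] mem=[1,0,0,0]
After op 14 (-): stack=[17,324] mem=[1,0,0,0]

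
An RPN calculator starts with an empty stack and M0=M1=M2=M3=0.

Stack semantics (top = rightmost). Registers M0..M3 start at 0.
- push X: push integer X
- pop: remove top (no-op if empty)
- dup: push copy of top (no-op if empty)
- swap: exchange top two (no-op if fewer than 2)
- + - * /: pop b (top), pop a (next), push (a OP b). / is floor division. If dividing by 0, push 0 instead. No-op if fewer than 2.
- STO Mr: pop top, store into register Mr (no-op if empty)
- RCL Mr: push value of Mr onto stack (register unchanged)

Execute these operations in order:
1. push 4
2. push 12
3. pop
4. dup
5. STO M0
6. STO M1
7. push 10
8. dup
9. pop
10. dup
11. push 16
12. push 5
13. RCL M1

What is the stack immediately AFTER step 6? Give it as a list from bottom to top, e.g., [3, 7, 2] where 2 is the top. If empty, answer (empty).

After op 1 (push 4): stack=[4] mem=[0,0,0,0]
After op 2 (push 12): stack=[4,12] mem=[0,0,0,0]
After op 3 (pop): stack=[4] mem=[0,0,0,0]
After op 4 (dup): stack=[4,4] mem=[0,0,0,0]
After op 5 (STO M0): stack=[4] mem=[4,0,0,0]
After op 6 (STO M1): stack=[empty] mem=[4,4,0,0]

(empty)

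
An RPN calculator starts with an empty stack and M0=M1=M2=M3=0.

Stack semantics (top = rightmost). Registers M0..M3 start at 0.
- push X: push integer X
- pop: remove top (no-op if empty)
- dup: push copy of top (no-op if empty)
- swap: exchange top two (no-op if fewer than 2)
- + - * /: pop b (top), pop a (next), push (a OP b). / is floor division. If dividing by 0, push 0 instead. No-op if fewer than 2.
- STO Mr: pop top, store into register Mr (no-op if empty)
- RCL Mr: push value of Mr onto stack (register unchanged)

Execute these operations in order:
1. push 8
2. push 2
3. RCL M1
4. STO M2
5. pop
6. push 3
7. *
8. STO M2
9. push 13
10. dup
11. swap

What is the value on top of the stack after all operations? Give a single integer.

After op 1 (push 8): stack=[8] mem=[0,0,0,0]
After op 2 (push 2): stack=[8,2] mem=[0,0,0,0]
After op 3 (RCL M1): stack=[8,2,0] mem=[0,0,0,0]
After op 4 (STO M2): stack=[8,2] mem=[0,0,0,0]
After op 5 (pop): stack=[8] mem=[0,0,0,0]
After op 6 (push 3): stack=[8,3] mem=[0,0,0,0]
After op 7 (*): stack=[24] mem=[0,0,0,0]
After op 8 (STO M2): stack=[empty] mem=[0,0,24,0]
After op 9 (push 13): stack=[13] mem=[0,0,24,0]
After op 10 (dup): stack=[13,13] mem=[0,0,24,0]
After op 11 (swap): stack=[13,13] mem=[0,0,24,0]

Answer: 13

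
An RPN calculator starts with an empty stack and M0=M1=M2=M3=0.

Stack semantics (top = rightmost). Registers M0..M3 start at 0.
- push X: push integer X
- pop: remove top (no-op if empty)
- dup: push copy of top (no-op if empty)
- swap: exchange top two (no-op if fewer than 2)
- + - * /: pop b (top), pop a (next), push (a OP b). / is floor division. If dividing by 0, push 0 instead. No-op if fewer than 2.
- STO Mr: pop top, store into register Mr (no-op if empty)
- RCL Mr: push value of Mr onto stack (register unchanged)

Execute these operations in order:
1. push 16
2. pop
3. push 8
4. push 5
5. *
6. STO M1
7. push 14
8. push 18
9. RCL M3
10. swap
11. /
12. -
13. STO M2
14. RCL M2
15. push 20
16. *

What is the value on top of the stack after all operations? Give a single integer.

After op 1 (push 16): stack=[16] mem=[0,0,0,0]
After op 2 (pop): stack=[empty] mem=[0,0,0,0]
After op 3 (push 8): stack=[8] mem=[0,0,0,0]
After op 4 (push 5): stack=[8,5] mem=[0,0,0,0]
After op 5 (*): stack=[40] mem=[0,0,0,0]
After op 6 (STO M1): stack=[empty] mem=[0,40,0,0]
After op 7 (push 14): stack=[14] mem=[0,40,0,0]
After op 8 (push 18): stack=[14,18] mem=[0,40,0,0]
After op 9 (RCL M3): stack=[14,18,0] mem=[0,40,0,0]
After op 10 (swap): stack=[14,0,18] mem=[0,40,0,0]
After op 11 (/): stack=[14,0] mem=[0,40,0,0]
After op 12 (-): stack=[14] mem=[0,40,0,0]
After op 13 (STO M2): stack=[empty] mem=[0,40,14,0]
After op 14 (RCL M2): stack=[14] mem=[0,40,14,0]
After op 15 (push 20): stack=[14,20] mem=[0,40,14,0]
After op 16 (*): stack=[280] mem=[0,40,14,0]

Answer: 280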